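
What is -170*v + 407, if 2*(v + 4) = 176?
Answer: -13873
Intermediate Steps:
v = 84 (v = -4 + (½)*176 = -4 + 88 = 84)
-170*v + 407 = -170*84 + 407 = -14280 + 407 = -13873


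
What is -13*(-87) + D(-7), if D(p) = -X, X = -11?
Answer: 1142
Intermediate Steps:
D(p) = 11 (D(p) = -1*(-11) = 11)
-13*(-87) + D(-7) = -13*(-87) + 11 = 1131 + 11 = 1142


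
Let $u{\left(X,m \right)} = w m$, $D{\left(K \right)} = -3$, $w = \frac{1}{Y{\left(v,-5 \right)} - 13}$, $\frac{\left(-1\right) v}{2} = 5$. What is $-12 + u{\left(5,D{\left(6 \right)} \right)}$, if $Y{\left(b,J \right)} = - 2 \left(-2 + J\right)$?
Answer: $-15$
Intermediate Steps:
$v = -10$ ($v = \left(-2\right) 5 = -10$)
$Y{\left(b,J \right)} = 4 - 2 J$
$w = 1$ ($w = \frac{1}{\left(4 - -10\right) - 13} = \frac{1}{\left(4 + 10\right) - 13} = \frac{1}{14 - 13} = 1^{-1} = 1$)
$u{\left(X,m \right)} = m$ ($u{\left(X,m \right)} = 1 m = m$)
$-12 + u{\left(5,D{\left(6 \right)} \right)} = -12 - 3 = -15$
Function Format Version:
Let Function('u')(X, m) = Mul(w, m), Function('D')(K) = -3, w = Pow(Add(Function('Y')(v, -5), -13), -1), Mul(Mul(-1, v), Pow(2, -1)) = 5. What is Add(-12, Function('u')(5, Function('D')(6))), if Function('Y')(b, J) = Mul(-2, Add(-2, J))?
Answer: -15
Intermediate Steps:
v = -10 (v = Mul(-2, 5) = -10)
Function('Y')(b, J) = Add(4, Mul(-2, J))
w = 1 (w = Pow(Add(Add(4, Mul(-2, -5)), -13), -1) = Pow(Add(Add(4, 10), -13), -1) = Pow(Add(14, -13), -1) = Pow(1, -1) = 1)
Function('u')(X, m) = m (Function('u')(X, m) = Mul(1, m) = m)
Add(-12, Function('u')(5, Function('D')(6))) = Add(-12, -3) = -15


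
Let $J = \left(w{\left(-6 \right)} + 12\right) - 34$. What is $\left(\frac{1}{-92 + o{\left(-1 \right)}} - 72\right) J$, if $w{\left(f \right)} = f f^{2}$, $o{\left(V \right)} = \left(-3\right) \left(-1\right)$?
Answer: $\frac{1525342}{89} \approx 17139.0$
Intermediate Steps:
$o{\left(V \right)} = 3$
$w{\left(f \right)} = f^{3}$
$J = -238$ ($J = \left(\left(-6\right)^{3} + 12\right) - 34 = \left(-216 + 12\right) - 34 = -204 - 34 = -238$)
$\left(\frac{1}{-92 + o{\left(-1 \right)}} - 72\right) J = \left(\frac{1}{-92 + 3} - 72\right) \left(-238\right) = \left(\frac{1}{-89} - 72\right) \left(-238\right) = \left(- \frac{1}{89} - 72\right) \left(-238\right) = \left(- \frac{6409}{89}\right) \left(-238\right) = \frac{1525342}{89}$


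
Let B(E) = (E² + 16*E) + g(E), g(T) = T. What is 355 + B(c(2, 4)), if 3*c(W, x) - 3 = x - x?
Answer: 373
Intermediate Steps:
c(W, x) = 1 (c(W, x) = 1 + (x - x)/3 = 1 + (⅓)*0 = 1 + 0 = 1)
B(E) = E² + 17*E (B(E) = (E² + 16*E) + E = E² + 17*E)
355 + B(c(2, 4)) = 355 + 1*(17 + 1) = 355 + 1*18 = 355 + 18 = 373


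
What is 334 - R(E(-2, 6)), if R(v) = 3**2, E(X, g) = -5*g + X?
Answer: 325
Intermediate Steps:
E(X, g) = X - 5*g
R(v) = 9
334 - R(E(-2, 6)) = 334 - 1*9 = 334 - 9 = 325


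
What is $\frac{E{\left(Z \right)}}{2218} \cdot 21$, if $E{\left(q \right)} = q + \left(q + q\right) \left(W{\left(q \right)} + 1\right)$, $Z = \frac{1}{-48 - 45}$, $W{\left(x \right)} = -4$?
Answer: $\frac{35}{68758} \approx 0.00050903$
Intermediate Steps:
$Z = - \frac{1}{93}$ ($Z = \frac{1}{-93} = - \frac{1}{93} \approx -0.010753$)
$E{\left(q \right)} = - 5 q$ ($E{\left(q \right)} = q + \left(q + q\right) \left(-4 + 1\right) = q + 2 q \left(-3\right) = q - 6 q = - 5 q$)
$\frac{E{\left(Z \right)}}{2218} \cdot 21 = \frac{\left(-5\right) \left(- \frac{1}{93}\right)}{2218} \cdot 21 = \frac{5}{93} \cdot \frac{1}{2218} \cdot 21 = \frac{5}{206274} \cdot 21 = \frac{35}{68758}$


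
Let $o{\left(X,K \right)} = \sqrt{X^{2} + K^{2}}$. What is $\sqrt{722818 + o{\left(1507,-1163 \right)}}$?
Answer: $\sqrt{722818 + \sqrt{3623618}} \approx 851.31$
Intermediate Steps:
$o{\left(X,K \right)} = \sqrt{K^{2} + X^{2}}$
$\sqrt{722818 + o{\left(1507,-1163 \right)}} = \sqrt{722818 + \sqrt{\left(-1163\right)^{2} + 1507^{2}}} = \sqrt{722818 + \sqrt{1352569 + 2271049}} = \sqrt{722818 + \sqrt{3623618}}$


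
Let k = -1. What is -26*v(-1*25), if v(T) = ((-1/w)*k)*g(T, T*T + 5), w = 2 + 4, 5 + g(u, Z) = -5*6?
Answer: 455/3 ≈ 151.67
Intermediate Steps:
g(u, Z) = -35 (g(u, Z) = -5 - 5*6 = -5 - 30 = -35)
w = 6
v(T) = -35/6 (v(T) = (-1/6*(-1))*(-35) = (-1*⅙*(-1))*(-35) = -⅙*(-1)*(-35) = (⅙)*(-35) = -35/6)
-26*v(-1*25) = -26*(-35/6) = 455/3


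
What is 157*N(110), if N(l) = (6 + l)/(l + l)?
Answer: 4553/55 ≈ 82.782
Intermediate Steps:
N(l) = (6 + l)/(2*l) (N(l) = (6 + l)/((2*l)) = (6 + l)*(1/(2*l)) = (6 + l)/(2*l))
157*N(110) = 157*((½)*(6 + 110)/110) = 157*((½)*(1/110)*116) = 157*(29/55) = 4553/55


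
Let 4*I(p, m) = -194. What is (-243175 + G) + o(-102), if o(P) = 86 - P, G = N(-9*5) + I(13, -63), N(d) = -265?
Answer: -486601/2 ≈ -2.4330e+5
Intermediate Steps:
I(p, m) = -97/2 (I(p, m) = (1/4)*(-194) = -97/2)
G = -627/2 (G = -265 - 97/2 = -627/2 ≈ -313.50)
(-243175 + G) + o(-102) = (-243175 - 627/2) + (86 - 1*(-102)) = -486977/2 + (86 + 102) = -486977/2 + 188 = -486601/2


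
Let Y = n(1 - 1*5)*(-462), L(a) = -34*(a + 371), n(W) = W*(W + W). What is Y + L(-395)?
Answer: -13968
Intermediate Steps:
n(W) = 2*W² (n(W) = W*(2*W) = 2*W²)
L(a) = -12614 - 34*a (L(a) = -34*(371 + a) = -12614 - 34*a)
Y = -14784 (Y = (2*(1 - 1*5)²)*(-462) = (2*(1 - 5)²)*(-462) = (2*(-4)²)*(-462) = (2*16)*(-462) = 32*(-462) = -14784)
Y + L(-395) = -14784 + (-12614 - 34*(-395)) = -14784 + (-12614 + 13430) = -14784 + 816 = -13968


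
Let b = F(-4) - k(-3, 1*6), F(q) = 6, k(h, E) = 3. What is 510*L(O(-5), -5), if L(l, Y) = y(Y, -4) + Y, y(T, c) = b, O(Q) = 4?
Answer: -1020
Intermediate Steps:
b = 3 (b = 6 - 1*3 = 6 - 3 = 3)
y(T, c) = 3
L(l, Y) = 3 + Y
510*L(O(-5), -5) = 510*(3 - 5) = 510*(-2) = -1020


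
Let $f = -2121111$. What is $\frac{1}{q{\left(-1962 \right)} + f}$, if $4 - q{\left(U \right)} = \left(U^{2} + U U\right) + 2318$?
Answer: $- \frac{1}{9822313} \approx -1.0181 \cdot 10^{-7}$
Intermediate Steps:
$q{\left(U \right)} = -2314 - 2 U^{2}$ ($q{\left(U \right)} = 4 - \left(\left(U^{2} + U U\right) + 2318\right) = 4 - \left(\left(U^{2} + U^{2}\right) + 2318\right) = 4 - \left(2 U^{2} + 2318\right) = 4 - \left(2318 + 2 U^{2}\right) = -2314 - 2 U^{2}$)
$\frac{1}{q{\left(-1962 \right)} + f} = \frac{1}{\left(-2314 - 2 \left(-1962\right)^{2}\right) - 2121111} = \frac{1}{\left(-2314 - 7698888\right) - 2121111} = \frac{1}{-7701202 - 2121111} = \frac{1}{-9822313} = - \frac{1}{9822313}$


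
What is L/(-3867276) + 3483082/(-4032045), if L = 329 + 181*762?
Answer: -4675824559309/5197676953140 ≈ -0.89960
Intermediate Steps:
L = 138251 (L = 329 + 137922 = 138251)
L/(-3867276) + 3483082/(-4032045) = 138251/(-3867276) + 3483082/(-4032045) = 138251*(-1/3867276) + 3483082*(-1/4032045) = -138251/3867276 - 3483082/4032045 = -4675824559309/5197676953140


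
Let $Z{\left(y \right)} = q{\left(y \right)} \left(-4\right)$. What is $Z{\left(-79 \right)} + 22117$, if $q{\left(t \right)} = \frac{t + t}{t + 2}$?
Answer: $\frac{1702377}{77} \approx 22109.0$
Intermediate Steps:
$q{\left(t \right)} = \frac{2 t}{2 + t}$
$Z{\left(y \right)} = - \frac{8 y}{2 + y}$ ($Z{\left(y \right)} = \frac{2 y}{2 + y} \left(-4\right) = - \frac{8 y}{2 + y}$)
$Z{\left(-79 \right)} + 22117 = \left(-8\right) \left(-79\right) \frac{1}{2 - 79} + 22117 = \left(-8\right) \left(-79\right) \frac{1}{-77} + 22117 = \left(-8\right) \left(-79\right) \left(- \frac{1}{77}\right) + 22117 = - \frac{632}{77} + 22117 = \frac{1702377}{77}$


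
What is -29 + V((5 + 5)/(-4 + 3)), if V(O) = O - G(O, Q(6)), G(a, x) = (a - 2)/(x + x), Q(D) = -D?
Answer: -40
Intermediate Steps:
G(a, x) = (-2 + a)/(2*x) (G(a, x) = (-2 + a)/((2*x)) = (-2 + a)*(1/(2*x)) = (-2 + a)/(2*x))
V(O) = -1/6 + 13*O/12 (V(O) = O - (-2 + O)/(2*((-1*6))) = O - (-2 + O)/(2*(-6)) = O - (-1)*(-2 + O)/(2*6) = O - (1/6 - O/12) = O + (-1/6 + O/12) = -1/6 + 13*O/12)
-29 + V((5 + 5)/(-4 + 3)) = -29 + (-1/6 + 13*((5 + 5)/(-4 + 3))/12) = -29 + (-1/6 + 13*(10/(-1))/12) = -29 + (-1/6 + 13*(10*(-1))/12) = -29 + (-1/6 + (13/12)*(-10)) = -29 + (-1/6 - 65/6) = -29 - 11 = -40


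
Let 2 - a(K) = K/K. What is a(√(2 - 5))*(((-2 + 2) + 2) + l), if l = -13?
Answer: -11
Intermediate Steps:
a(K) = 1 (a(K) = 2 - K/K = 2 - 1*1 = 2 - 1 = 1)
a(√(2 - 5))*(((-2 + 2) + 2) + l) = 1*(((-2 + 2) + 2) - 13) = 1*((0 + 2) - 13) = 1*(2 - 13) = 1*(-11) = -11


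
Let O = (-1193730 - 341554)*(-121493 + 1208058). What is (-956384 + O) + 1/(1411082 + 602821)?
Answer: -3359566432988679131/2013903 ≈ -1.6682e+12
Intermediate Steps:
O = -1668185859460 (O = -1535284*1086565 = -1668185859460)
(-956384 + O) + 1/(1411082 + 602821) = (-956384 - 1668185859460) + 1/(1411082 + 602821) = -1668186815844 + 1/2013903 = -3359566432988679131/2013903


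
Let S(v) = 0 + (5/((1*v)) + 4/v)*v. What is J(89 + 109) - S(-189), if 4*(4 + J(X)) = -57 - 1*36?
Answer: -145/4 ≈ -36.250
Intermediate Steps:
J(X) = -109/4 (J(X) = -4 + (-57 - 1*36)/4 = -4 + (-57 - 36)/4 = -4 + (¼)*(-93) = -4 - 93/4 = -109/4)
S(v) = 9 (S(v) = 0 + (5/v + 4/v)*v = 0 + (9/v)*v = 0 + 9 = 9)
J(89 + 109) - S(-189) = -109/4 - 1*9 = -109/4 - 9 = -145/4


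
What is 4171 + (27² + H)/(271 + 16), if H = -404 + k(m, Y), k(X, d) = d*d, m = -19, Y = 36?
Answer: 1198698/287 ≈ 4176.6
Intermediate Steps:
k(X, d) = d²
H = 892 (H = -404 + 36² = -404 + 1296 = 892)
4171 + (27² + H)/(271 + 16) = 4171 + (27² + 892)/(271 + 16) = 4171 + (729 + 892)/287 = 4171 + 1621*(1/287) = 4171 + 1621/287 = 1198698/287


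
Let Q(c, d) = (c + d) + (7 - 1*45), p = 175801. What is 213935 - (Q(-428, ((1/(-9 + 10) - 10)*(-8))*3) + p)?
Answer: 38384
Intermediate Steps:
Q(c, d) = -38 + c + d (Q(c, d) = (c + d) + (7 - 45) = (c + d) - 38 = -38 + c + d)
213935 - (Q(-428, ((1/(-9 + 10) - 10)*(-8))*3) + p) = 213935 - ((-38 - 428 + ((1/(-9 + 10) - 10)*(-8))*3) + 175801) = 213935 - ((-38 - 428 + ((1/1 - 10)*(-8))*3) + 175801) = 213935 - ((-38 - 428 + ((1 - 10)*(-8))*3) + 175801) = 213935 - ((-38 - 428 - 9*(-8)*3) + 175801) = 213935 - ((-38 - 428 + 72*3) + 175801) = 213935 - ((-38 - 428 + 216) + 175801) = 213935 - (-250 + 175801) = 213935 - 1*175551 = 213935 - 175551 = 38384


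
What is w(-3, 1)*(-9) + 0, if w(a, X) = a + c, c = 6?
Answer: -27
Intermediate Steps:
w(a, X) = 6 + a (w(a, X) = a + 6 = 6 + a)
w(-3, 1)*(-9) + 0 = (6 - 3)*(-9) + 0 = 3*(-9) + 0 = -27 + 0 = -27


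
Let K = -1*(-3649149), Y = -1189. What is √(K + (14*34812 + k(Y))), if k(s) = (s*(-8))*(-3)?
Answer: √4107981 ≈ 2026.8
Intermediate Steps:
K = 3649149
k(s) = 24*s (k(s) = -8*s*(-3) = 24*s)
√(K + (14*34812 + k(Y))) = √(3649149 + (14*34812 + 24*(-1189))) = √(3649149 + (487368 - 28536)) = √(3649149 + 458832) = √4107981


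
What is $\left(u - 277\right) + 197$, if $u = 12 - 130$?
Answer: $-198$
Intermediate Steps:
$u = -118$ ($u = 12 - 130 = -118$)
$\left(u - 277\right) + 197 = \left(-118 - 277\right) + 197 = -395 + 197 = -198$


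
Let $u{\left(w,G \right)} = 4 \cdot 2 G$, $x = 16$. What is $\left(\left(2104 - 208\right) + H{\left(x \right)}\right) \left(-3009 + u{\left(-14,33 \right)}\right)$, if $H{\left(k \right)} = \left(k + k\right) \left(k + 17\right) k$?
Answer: $-51584040$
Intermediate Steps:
$H{\left(k \right)} = 2 k^{2} \left(17 + k\right)$ ($H{\left(k \right)} = 2 k \left(17 + k\right) k = 2 k^{2} \left(17 + k\right)$)
$u{\left(w,G \right)} = 8 G$
$\left(\left(2104 - 208\right) + H{\left(x \right)}\right) \left(-3009 + u{\left(-14,33 \right)}\right) = \left(\left(2104 - 208\right) + 2 \cdot 16^{2} \left(17 + 16\right)\right) \left(-3009 + 8 \cdot 33\right) = \left(1896 + 2 \cdot 256 \cdot 33\right) \left(-3009 + 264\right) = \left(1896 + 16896\right) \left(-2745\right) = 18792 \left(-2745\right) = -51584040$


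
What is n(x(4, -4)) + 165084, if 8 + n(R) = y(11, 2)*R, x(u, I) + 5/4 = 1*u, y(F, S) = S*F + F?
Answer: 660667/4 ≈ 1.6517e+5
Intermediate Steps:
y(F, S) = F + F*S (y(F, S) = F*S + F = F + F*S)
x(u, I) = -5/4 + u (x(u, I) = -5/4 + 1*u = -5/4 + u)
n(R) = -8 + 33*R (n(R) = -8 + (11*(1 + 2))*R = -8 + (11*3)*R = -8 + 33*R)
n(x(4, -4)) + 165084 = (-8 + 33*(-5/4 + 4)) + 165084 = (-8 + 33*(11/4)) + 165084 = (-8 + 363/4) + 165084 = 331/4 + 165084 = 660667/4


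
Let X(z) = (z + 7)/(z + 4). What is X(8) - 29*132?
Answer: -15307/4 ≈ -3826.8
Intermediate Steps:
X(z) = (7 + z)/(4 + z)
X(8) - 29*132 = (7 + 8)/(4 + 8) - 29*132 = 15/12 - 3828 = (1/12)*15 - 3828 = 5/4 - 3828 = -15307/4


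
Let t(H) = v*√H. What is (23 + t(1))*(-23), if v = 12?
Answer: -805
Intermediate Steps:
t(H) = 12*√H
(23 + t(1))*(-23) = (23 + 12*√1)*(-23) = (23 + 12*1)*(-23) = (23 + 12)*(-23) = 35*(-23) = -805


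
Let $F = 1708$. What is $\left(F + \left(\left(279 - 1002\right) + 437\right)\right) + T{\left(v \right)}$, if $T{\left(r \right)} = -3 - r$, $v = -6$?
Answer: $1425$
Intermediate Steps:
$\left(F + \left(\left(279 - 1002\right) + 437\right)\right) + T{\left(v \right)} = \left(1708 + \left(\left(279 - 1002\right) + 437\right)\right) - -3 = \left(1708 + \left(-723 + 437\right)\right) + \left(-3 + 6\right) = \left(1708 - 286\right) + 3 = 1422 + 3 = 1425$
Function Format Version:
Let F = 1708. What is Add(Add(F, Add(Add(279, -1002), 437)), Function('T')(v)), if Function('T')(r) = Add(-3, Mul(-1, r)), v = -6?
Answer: 1425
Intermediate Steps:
Add(Add(F, Add(Add(279, -1002), 437)), Function('T')(v)) = Add(Add(1708, Add(Add(279, -1002), 437)), Add(-3, Mul(-1, -6))) = Add(Add(1708, Add(-723, 437)), Add(-3, 6)) = Add(Add(1708, -286), 3) = Add(1422, 3) = 1425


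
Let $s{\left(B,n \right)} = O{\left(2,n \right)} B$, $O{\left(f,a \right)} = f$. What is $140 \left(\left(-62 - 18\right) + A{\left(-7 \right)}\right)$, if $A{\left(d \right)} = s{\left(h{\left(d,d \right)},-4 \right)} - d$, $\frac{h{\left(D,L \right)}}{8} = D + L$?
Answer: $-41580$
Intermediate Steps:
$h{\left(D,L \right)} = 8 D + 8 L$ ($h{\left(D,L \right)} = 8 \left(D + L\right) = 8 D + 8 L$)
$s{\left(B,n \right)} = 2 B$
$A{\left(d \right)} = 31 d$ ($A{\left(d \right)} = 2 \left(8 d + 8 d\right) - d = 2 \cdot 16 d - d = 32 d - d = 31 d$)
$140 \left(\left(-62 - 18\right) + A{\left(-7 \right)}\right) = 140 \left(\left(-62 - 18\right) + 31 \left(-7\right)\right) = 140 \left(\left(-62 - 18\right) - 217\right) = 140 \left(-80 - 217\right) = 140 \left(-297\right) = -41580$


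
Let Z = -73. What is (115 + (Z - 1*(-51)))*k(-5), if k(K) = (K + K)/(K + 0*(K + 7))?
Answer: 186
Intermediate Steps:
k(K) = 2 (k(K) = (2*K)/(K + 0*(7 + K)) = (2*K)/(K + 0) = (2*K)/K = 2)
(115 + (Z - 1*(-51)))*k(-5) = (115 + (-73 - 1*(-51)))*2 = (115 + (-73 + 51))*2 = (115 - 22)*2 = 93*2 = 186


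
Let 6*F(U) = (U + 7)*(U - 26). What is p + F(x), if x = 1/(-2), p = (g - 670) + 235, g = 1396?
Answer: 22375/24 ≈ 932.29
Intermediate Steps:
p = 961 (p = (1396 - 670) + 235 = 726 + 235 = 961)
x = -½ ≈ -0.50000
F(U) = (-26 + U)*(7 + U)/6 (F(U) = ((U + 7)*(U - 26))/6 = ((7 + U)*(-26 + U))/6 = ((-26 + U)*(7 + U))/6 = (-26 + U)*(7 + U)/6)
p + F(x) = 961 + (-91/3 - 19/6*(-½) + (-½)²/6) = 961 + (-91/3 + 19/12 + (⅙)*(¼)) = 961 + (-91/3 + 19/12 + 1/24) = 961 - 689/24 = 22375/24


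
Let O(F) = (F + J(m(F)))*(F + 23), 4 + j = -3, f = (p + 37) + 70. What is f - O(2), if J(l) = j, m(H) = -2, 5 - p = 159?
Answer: 78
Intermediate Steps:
p = -154 (p = 5 - 1*159 = 5 - 159 = -154)
f = -47 (f = (-154 + 37) + 70 = -117 + 70 = -47)
j = -7 (j = -4 - 3 = -7)
J(l) = -7
O(F) = (-7 + F)*(23 + F) (O(F) = (F - 7)*(F + 23) = (-7 + F)*(23 + F))
f - O(2) = -47 - (-161 + 2**2 + 16*2) = -47 - (-161 + 4 + 32) = -47 - 1*(-125) = -47 + 125 = 78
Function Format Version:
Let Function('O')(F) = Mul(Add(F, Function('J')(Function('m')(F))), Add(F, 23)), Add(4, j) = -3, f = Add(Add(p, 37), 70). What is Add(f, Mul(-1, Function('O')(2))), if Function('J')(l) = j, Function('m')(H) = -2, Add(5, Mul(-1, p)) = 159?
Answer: 78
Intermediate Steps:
p = -154 (p = Add(5, Mul(-1, 159)) = Add(5, -159) = -154)
f = -47 (f = Add(Add(-154, 37), 70) = Add(-117, 70) = -47)
j = -7 (j = Add(-4, -3) = -7)
Function('J')(l) = -7
Function('O')(F) = Mul(Add(-7, F), Add(23, F)) (Function('O')(F) = Mul(Add(F, -7), Add(F, 23)) = Mul(Add(-7, F), Add(23, F)))
Add(f, Mul(-1, Function('O')(2))) = Add(-47, Mul(-1, Add(-161, Pow(2, 2), Mul(16, 2)))) = Add(-47, Mul(-1, Add(-161, 4, 32))) = Add(-47, Mul(-1, -125)) = Add(-47, 125) = 78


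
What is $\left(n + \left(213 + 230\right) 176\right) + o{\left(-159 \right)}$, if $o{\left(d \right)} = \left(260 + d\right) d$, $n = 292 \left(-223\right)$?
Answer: $-3207$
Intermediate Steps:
$n = -65116$
$o{\left(d \right)} = d \left(260 + d\right)$
$\left(n + \left(213 + 230\right) 176\right) + o{\left(-159 \right)} = \left(-65116 + \left(213 + 230\right) 176\right) - 159 \left(260 - 159\right) = \left(-65116 + 443 \cdot 176\right) - 16059 = \left(-65116 + 77968\right) - 16059 = 12852 - 16059 = -3207$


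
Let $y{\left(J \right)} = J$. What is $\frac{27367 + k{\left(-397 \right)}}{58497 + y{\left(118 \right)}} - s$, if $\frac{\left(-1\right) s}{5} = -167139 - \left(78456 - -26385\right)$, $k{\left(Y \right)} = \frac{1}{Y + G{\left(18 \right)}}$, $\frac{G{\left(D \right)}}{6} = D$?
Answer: $- \frac{23036337717438}{16939735} \approx -1.3599 \cdot 10^{6}$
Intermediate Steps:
$G{\left(D \right)} = 6 D$
$k{\left(Y \right)} = \frac{1}{108 + Y}$ ($k{\left(Y \right)} = \frac{1}{Y + 6 \cdot 18} = \frac{1}{Y + 108} = \frac{1}{108 + Y}$)
$s = 1359900$ ($s = - 5 \left(-167139 - \left(78456 - -26385\right)\right) = - 5 \left(-167139 - 104841\right) = \left(-5\right) \left(-271980\right) = 1359900$)
$\frac{27367 + k{\left(-397 \right)}}{58497 + y{\left(118 \right)}} - s = \frac{27367 + \frac{1}{108 - 397}}{58497 + 118} - 1359900 = \frac{27367 + \frac{1}{-289}}{58615} - 1359900 = \left(27367 - \frac{1}{289}\right) \frac{1}{58615} - 1359900 = \frac{7909062}{289} \cdot \frac{1}{58615} - 1359900 = \frac{7909062}{16939735} - 1359900 = - \frac{23036337717438}{16939735}$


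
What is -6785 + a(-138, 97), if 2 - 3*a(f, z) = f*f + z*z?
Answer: -48806/3 ≈ -16269.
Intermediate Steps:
a(f, z) = ⅔ - f²/3 - z²/3 (a(f, z) = ⅔ - (f*f + z*z)/3 = ⅔ - (f² + z²)/3 = ⅔ + (-f²/3 - z²/3) = ⅔ - f²/3 - z²/3)
-6785 + a(-138, 97) = -6785 + (⅔ - ⅓*(-138)² - ⅓*97²) = -6785 + (⅔ - ⅓*19044 - ⅓*9409) = -6785 + (⅔ - 6348 - 9409/3) = -6785 - 28451/3 = -48806/3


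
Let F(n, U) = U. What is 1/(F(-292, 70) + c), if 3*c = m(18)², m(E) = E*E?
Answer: 1/35062 ≈ 2.8521e-5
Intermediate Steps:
m(E) = E²
c = 34992 (c = (18²)²/3 = (⅓)*324² = (⅓)*104976 = 34992)
1/(F(-292, 70) + c) = 1/(70 + 34992) = 1/35062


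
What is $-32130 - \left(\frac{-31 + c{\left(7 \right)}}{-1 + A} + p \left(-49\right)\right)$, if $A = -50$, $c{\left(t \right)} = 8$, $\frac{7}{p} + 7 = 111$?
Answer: $- \frac{170402419}{5304} \approx -32127.0$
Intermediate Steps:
$p = \frac{7}{104}$ ($p = \frac{7}{-7 + 111} = \frac{7}{104} \approx 0.067308$)
$-32130 - \left(\frac{-31 + c{\left(7 \right)}}{-1 + A} + p \left(-49\right)\right) = -32130 - \left(\frac{-31 + 8}{-1 - 50} + \frac{7}{104} \left(-49\right)\right) = -32130 - \left(- \frac{23}{-51} - \frac{343}{104}\right) = -32130 - \left(\left(-23\right) \left(- \frac{1}{51}\right) - \frac{343}{104}\right) = -32130 - \left(\frac{23}{51} - \frac{343}{104}\right) = -32130 - - \frac{15101}{5304} = -32130 + \frac{15101}{5304} = - \frac{170402419}{5304}$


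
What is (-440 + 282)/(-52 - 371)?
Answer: 158/423 ≈ 0.37352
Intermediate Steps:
(-440 + 282)/(-52 - 371) = -158/(-423) = -158*(-1/423) = 158/423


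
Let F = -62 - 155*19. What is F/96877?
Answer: -3007/96877 ≈ -0.031039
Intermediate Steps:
F = -3007 (F = -62 - 2945 = -3007)
F/96877 = -3007/96877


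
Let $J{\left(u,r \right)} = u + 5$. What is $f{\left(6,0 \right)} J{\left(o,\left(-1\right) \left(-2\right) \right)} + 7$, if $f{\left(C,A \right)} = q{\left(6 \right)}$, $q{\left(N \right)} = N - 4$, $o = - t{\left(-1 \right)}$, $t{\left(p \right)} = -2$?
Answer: $21$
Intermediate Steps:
$o = 2$ ($o = \left(-1\right) \left(-2\right) = 2$)
$q{\left(N \right)} = -4 + N$
$J{\left(u,r \right)} = 5 + u$
$f{\left(C,A \right)} = 2$ ($f{\left(C,A \right)} = -4 + 6 = 2$)
$f{\left(6,0 \right)} J{\left(o,\left(-1\right) \left(-2\right) \right)} + 7 = 2 \left(5 + 2\right) + 7 = 2 \cdot 7 + 7 = 14 + 7 = 21$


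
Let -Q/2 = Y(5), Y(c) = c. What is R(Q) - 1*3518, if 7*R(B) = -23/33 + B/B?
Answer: -812648/231 ≈ -3518.0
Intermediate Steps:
Q = -10 (Q = -2*5 = -10)
R(B) = 10/231 (R(B) = (-23/33 + B/B)/7 = (-23*1/33 + 1)/7 = (-23/33 + 1)/7 = (⅐)*(10/33) = 10/231)
R(Q) - 1*3518 = 10/231 - 1*3518 = 10/231 - 3518 = -812648/231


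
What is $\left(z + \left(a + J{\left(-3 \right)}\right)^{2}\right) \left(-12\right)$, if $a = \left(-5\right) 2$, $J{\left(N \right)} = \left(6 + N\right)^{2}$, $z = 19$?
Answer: $-240$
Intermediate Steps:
$a = -10$
$\left(z + \left(a + J{\left(-3 \right)}\right)^{2}\right) \left(-12\right) = \left(19 + \left(-10 + \left(6 - 3\right)^{2}\right)^{2}\right) \left(-12\right) = \left(19 + \left(-10 + 3^{2}\right)^{2}\right) \left(-12\right) = \left(19 + \left(-10 + 9\right)^{2}\right) \left(-12\right) = \left(19 + \left(-1\right)^{2}\right) \left(-12\right) = \left(19 + 1\right) \left(-12\right) = 20 \left(-12\right) = -240$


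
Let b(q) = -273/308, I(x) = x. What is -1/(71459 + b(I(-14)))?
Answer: -44/3144157 ≈ -1.3994e-5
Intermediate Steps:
b(q) = -39/44 (b(q) = -273*1/308 = -39/44)
-1/(71459 + b(I(-14))) = -1/(71459 - 39/44) = -1/3144157/44 = -1*44/3144157 = -44/3144157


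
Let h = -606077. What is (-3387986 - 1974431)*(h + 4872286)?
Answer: -22877191667153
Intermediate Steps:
(-3387986 - 1974431)*(h + 4872286) = (-3387986 - 1974431)*(-606077 + 4872286) = -5362417*4266209 = -22877191667153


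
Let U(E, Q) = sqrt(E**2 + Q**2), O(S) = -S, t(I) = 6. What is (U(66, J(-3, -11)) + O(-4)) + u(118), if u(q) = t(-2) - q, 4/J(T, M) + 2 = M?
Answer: -108 + 2*sqrt(184045)/13 ≈ -41.999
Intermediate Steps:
J(T, M) = 4/(-2 + M)
u(q) = 6 - q
(U(66, J(-3, -11)) + O(-4)) + u(118) = (sqrt(66**2 + (4/(-2 - 11))**2) - 1*(-4)) + (6 - 1*118) = (sqrt(4356 + (4/(-13))**2) + 4) + (6 - 118) = (sqrt(4356 + (4*(-1/13))**2) + 4) - 112 = (sqrt(4356 + (-4/13)**2) + 4) - 112 = (sqrt(4356 + 16/169) + 4) - 112 = (sqrt(736180/169) + 4) - 112 = (2*sqrt(184045)/13 + 4) - 112 = (4 + 2*sqrt(184045)/13) - 112 = -108 + 2*sqrt(184045)/13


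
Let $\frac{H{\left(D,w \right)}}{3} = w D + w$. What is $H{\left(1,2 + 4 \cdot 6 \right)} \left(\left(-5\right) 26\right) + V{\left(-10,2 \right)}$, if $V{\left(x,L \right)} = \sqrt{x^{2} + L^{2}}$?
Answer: $-20280 + 2 \sqrt{26} \approx -20270.0$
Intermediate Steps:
$H{\left(D,w \right)} = 3 w + 3 D w$ ($H{\left(D,w \right)} = 3 \left(w D + w\right) = 3 \left(D w + w\right) = 3 \left(w + D w\right) = 3 w + 3 D w$)
$V{\left(x,L \right)} = \sqrt{L^{2} + x^{2}}$
$H{\left(1,2 + 4 \cdot 6 \right)} \left(\left(-5\right) 26\right) + V{\left(-10,2 \right)} = 3 \left(2 + 4 \cdot 6\right) \left(1 + 1\right) \left(\left(-5\right) 26\right) + \sqrt{2^{2} + \left(-10\right)^{2}} = 3 \left(2 + 24\right) 2 \left(-130\right) + \sqrt{4 + 100} = 3 \cdot 26 \cdot 2 \left(-130\right) + \sqrt{104} = 156 \left(-130\right) + 2 \sqrt{26} = -20280 + 2 \sqrt{26}$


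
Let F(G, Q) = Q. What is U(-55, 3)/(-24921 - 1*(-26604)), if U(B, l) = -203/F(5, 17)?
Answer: -203/28611 ≈ -0.0070952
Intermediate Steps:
U(B, l) = -203/17
U(-55, 3)/(-24921 - 1*(-26604)) = -203/(17*(-24921 - 1*(-26604))) = -203/(17*(-24921 + 26604)) = -203/17/1683 = -203/17*1/1683 = -203/28611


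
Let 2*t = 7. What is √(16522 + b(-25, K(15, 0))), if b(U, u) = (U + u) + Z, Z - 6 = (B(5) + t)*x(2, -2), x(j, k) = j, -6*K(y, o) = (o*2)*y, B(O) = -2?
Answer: 3*√1834 ≈ 128.48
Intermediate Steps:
t = 7/2 (t = (½)*7 = 7/2 ≈ 3.5000)
K(y, o) = -o*y/3 (K(y, o) = -o*2*y/6 = -2*o*y/6 = -o*y/3)
Z = 9 (Z = 6 + (-2 + 7/2)*2 = 6 + (3/2)*2 = 6 + 3 = 9)
b(U, u) = 9 + U + u (b(U, u) = (U + u) + 9 = 9 + U + u)
√(16522 + b(-25, K(15, 0))) = √(16522 + (9 - 25 - ⅓*0*15)) = √(16522 + (9 - 25 + 0)) = √(16522 - 16) = √16506 = 3*√1834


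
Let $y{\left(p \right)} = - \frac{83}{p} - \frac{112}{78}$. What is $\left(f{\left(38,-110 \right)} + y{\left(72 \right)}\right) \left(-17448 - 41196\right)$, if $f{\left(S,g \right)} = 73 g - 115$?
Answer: $\frac{12422986947}{26} \approx 4.7781 \cdot 10^{8}$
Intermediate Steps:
$f{\left(S,g \right)} = -115 + 73 g$
$y{\left(p \right)} = - \frac{56}{39} - \frac{83}{p}$ ($y{\left(p \right)} = - \frac{83}{p} - \frac{56}{39} = - \frac{56}{39} - \frac{83}{p}$)
$\left(f{\left(38,-110 \right)} + y{\left(72 \right)}\right) \left(-17448 - 41196\right) = \left(\left(-115 + 73 \left(-110\right)\right) - \left(\frac{56}{39} + \frac{83}{72}\right)\right) \left(-17448 - 41196\right) = \left(\left(-115 - 8030\right) - \frac{2423}{936}\right) \left(-58644\right) = \left(-8145 - \frac{2423}{936}\right) \left(-58644\right) = \left(- \frac{7626143}{936}\right) \left(-58644\right) = \frac{12422986947}{26}$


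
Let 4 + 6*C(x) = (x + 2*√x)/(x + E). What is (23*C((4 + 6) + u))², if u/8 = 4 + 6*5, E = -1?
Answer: 93909667/710649 - 445418*√282/710649 ≈ 121.62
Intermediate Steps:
u = 272 (u = 8*(4 + 6*5) = 8*(4 + 30) = 8*34 = 272)
C(x) = -⅔ + (x + 2*√x)/(6*(-1 + x)) (C(x) = -⅔ + ((x + 2*√x)/(x - 1))/6 = -⅔ + ((x + 2*√x)/(-1 + x))/6 = -⅔ + (x + 2*√x)/(6*(-1 + x)))
(23*C((4 + 6) + u))² = (23*((4 - 3*((4 + 6) + 272) + 2*√((4 + 6) + 272))/(6*(-1 + ((4 + 6) + 272)))))² = (23*((4 - 3*(10 + 272) + 2*√(10 + 272))/(6*(-1 + (10 + 272)))))² = (23*((4 - 3*282 + 2*√282)/(6*(-1 + 282))))² = (23*((⅙)*(4 - 846 + 2*√282)/281))² = (23*((⅙)*(1/281)*(-842 + 2*√282)))² = (23*(-421/843 + √282/843))² = (-9683/843 + 23*√282/843)²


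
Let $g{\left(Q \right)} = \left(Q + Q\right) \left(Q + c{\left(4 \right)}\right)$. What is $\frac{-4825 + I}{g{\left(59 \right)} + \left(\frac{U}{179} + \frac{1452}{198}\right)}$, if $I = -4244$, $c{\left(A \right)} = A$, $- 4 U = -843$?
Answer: $- \frac{19480212}{15986513} \approx -1.2185$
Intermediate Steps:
$U = \frac{843}{4}$ ($U = \left(- \frac{1}{4}\right) \left(-843\right) = \frac{843}{4} \approx 210.75$)
$g{\left(Q \right)} = 2 Q \left(4 + Q\right)$ ($g{\left(Q \right)} = \left(Q + Q\right) \left(Q + 4\right) = 2 Q \left(4 + Q\right)$)
$\frac{-4825 + I}{g{\left(59 \right)} + \left(\frac{U}{179} + \frac{1452}{198}\right)} = \frac{-4825 - 4244}{2 \cdot 59 \left(4 + 59\right) + \left(\frac{843}{4 \cdot 179} + \frac{1452}{198}\right)} = - \frac{9069}{2 \cdot 59 \cdot 63 + \left(\frac{843}{4} \cdot \frac{1}{179} + 1452 \cdot \frac{1}{198}\right)} = - \frac{9069}{7434 + \left(\frac{843}{716} + \frac{22}{3}\right)} = - \frac{9069}{7434 + \frac{18281}{2148}} = - \frac{9069}{\frac{15986513}{2148}} = \left(-9069\right) \frac{2148}{15986513} = - \frac{19480212}{15986513}$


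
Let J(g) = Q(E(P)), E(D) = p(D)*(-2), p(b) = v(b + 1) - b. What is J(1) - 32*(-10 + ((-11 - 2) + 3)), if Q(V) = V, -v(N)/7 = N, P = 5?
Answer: 734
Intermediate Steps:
v(N) = -7*N
p(b) = -7 - 8*b (p(b) = -7*(b + 1) - b = -7*(1 + b) - b = (-7 - 7*b) - b = -7 - 8*b)
E(D) = 14 + 16*D (E(D) = (-7 - 8*D)*(-2) = 14 + 16*D)
J(g) = 94 (J(g) = 14 + 16*5 = 14 + 80 = 94)
J(1) - 32*(-10 + ((-11 - 2) + 3)) = 94 - 32*(-10 + ((-11 - 2) + 3)) = 94 - 32*(-10 + (-13 + 3)) = 94 - 32*(-10 - 10) = 94 - 32*(-20) = 94 + 640 = 734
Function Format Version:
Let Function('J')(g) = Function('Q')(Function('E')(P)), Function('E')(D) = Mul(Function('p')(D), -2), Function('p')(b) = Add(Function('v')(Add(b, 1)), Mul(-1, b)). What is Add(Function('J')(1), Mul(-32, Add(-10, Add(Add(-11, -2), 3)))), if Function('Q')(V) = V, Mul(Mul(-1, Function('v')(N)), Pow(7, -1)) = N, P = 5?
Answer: 734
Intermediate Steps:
Function('v')(N) = Mul(-7, N)
Function('p')(b) = Add(-7, Mul(-8, b)) (Function('p')(b) = Add(Mul(-7, Add(b, 1)), Mul(-1, b)) = Add(Mul(-7, Add(1, b)), Mul(-1, b)) = Add(Add(-7, Mul(-7, b)), Mul(-1, b)) = Add(-7, Mul(-8, b)))
Function('E')(D) = Add(14, Mul(16, D)) (Function('E')(D) = Mul(Add(-7, Mul(-8, D)), -2) = Add(14, Mul(16, D)))
Function('J')(g) = 94 (Function('J')(g) = Add(14, Mul(16, 5)) = Add(14, 80) = 94)
Add(Function('J')(1), Mul(-32, Add(-10, Add(Add(-11, -2), 3)))) = Add(94, Mul(-32, Add(-10, Add(Add(-11, -2), 3)))) = Add(94, Mul(-32, Add(-10, Add(-13, 3)))) = Add(94, Mul(-32, Add(-10, -10))) = Add(94, Mul(-32, -20)) = Add(94, 640) = 734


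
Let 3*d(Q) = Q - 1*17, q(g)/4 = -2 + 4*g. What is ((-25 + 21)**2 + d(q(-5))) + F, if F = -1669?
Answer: -1688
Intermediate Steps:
q(g) = -8 + 16*g (q(g) = 4*(-2 + 4*g) = -8 + 16*g)
d(Q) = -17/3 + Q/3 (d(Q) = (Q - 1*17)/3 = (Q - 17)/3 = (-17 + Q)/3 = -17/3 + Q/3)
((-25 + 21)**2 + d(q(-5))) + F = ((-25 + 21)**2 + (-17/3 + (-8 + 16*(-5))/3)) - 1669 = ((-4)**2 + (-17/3 + (-8 - 80)/3)) - 1669 = (16 + (-17/3 + (1/3)*(-88))) - 1669 = (16 + (-17/3 - 88/3)) - 1669 = (16 - 35) - 1669 = -19 - 1669 = -1688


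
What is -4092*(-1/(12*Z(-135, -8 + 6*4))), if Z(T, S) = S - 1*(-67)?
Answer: 341/83 ≈ 4.1084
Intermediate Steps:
Z(T, S) = 67 + S (Z(T, S) = S + 67 = 67 + S)
-4092*(-1/(12*Z(-135, -8 + 6*4))) = -4092*(-1/(12*(67 + (-8 + 6*4)))) = -4092*(-1/(12*(67 + (-8 + 24)))) = -4092*(-1/(12*(67 + 16))) = -4092/(83*(-12)) = -4092/(-996) = -4092*(-1/996) = 341/83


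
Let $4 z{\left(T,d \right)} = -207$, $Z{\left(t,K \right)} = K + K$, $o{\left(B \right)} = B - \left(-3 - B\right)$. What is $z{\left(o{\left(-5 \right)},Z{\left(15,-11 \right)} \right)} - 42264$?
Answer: $- \frac{169263}{4} \approx -42316.0$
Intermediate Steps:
$o{\left(B \right)} = 3 + 2 B$ ($o{\left(B \right)} = B + \left(3 + B\right) = 3 + 2 B$)
$Z{\left(t,K \right)} = 2 K$
$z{\left(T,d \right)} = - \frac{207}{4}$ ($z{\left(T,d \right)} = \frac{1}{4} \left(-207\right) = - \frac{207}{4}$)
$z{\left(o{\left(-5 \right)},Z{\left(15,-11 \right)} \right)} - 42264 = - \frac{207}{4} - 42264 = - \frac{169263}{4}$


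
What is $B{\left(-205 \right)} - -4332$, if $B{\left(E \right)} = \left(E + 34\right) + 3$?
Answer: $4164$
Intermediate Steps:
$B{\left(E \right)} = 37 + E$ ($B{\left(E \right)} = \left(34 + E\right) + 3 = 37 + E$)
$B{\left(-205 \right)} - -4332 = \left(37 - 205\right) - -4332 = -168 + 4332 = 4164$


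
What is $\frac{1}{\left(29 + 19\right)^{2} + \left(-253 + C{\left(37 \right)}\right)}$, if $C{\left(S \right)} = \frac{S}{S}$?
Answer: $\frac{1}{2052} \approx 0.00048733$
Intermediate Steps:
$C{\left(S \right)} = 1$
$\frac{1}{\left(29 + 19\right)^{2} + \left(-253 + C{\left(37 \right)}\right)} = \frac{1}{\left(29 + 19\right)^{2} + \left(-253 + 1\right)} = \frac{1}{48^{2} - 252} = \frac{1}{2304 - 252} = \frac{1}{2052}$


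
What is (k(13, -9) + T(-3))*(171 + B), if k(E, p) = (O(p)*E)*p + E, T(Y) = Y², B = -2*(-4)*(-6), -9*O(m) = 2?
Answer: 5904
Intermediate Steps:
O(m) = -2/9 (O(m) = -⅑*2 = -2/9)
B = -48 (B = 8*(-6) = -48)
k(E, p) = E - 2*E*p/9 (k(E, p) = (-2*E/9)*p + E = -2*E*p/9 + E = E - 2*E*p/9)
(k(13, -9) + T(-3))*(171 + B) = ((⅑)*13*(9 - 2*(-9)) + (-3)²)*(171 - 48) = ((⅑)*13*(9 + 18) + 9)*123 = ((⅑)*13*27 + 9)*123 = (39 + 9)*123 = 48*123 = 5904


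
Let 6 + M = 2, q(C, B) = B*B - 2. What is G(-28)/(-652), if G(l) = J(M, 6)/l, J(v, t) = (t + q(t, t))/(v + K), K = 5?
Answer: 5/2282 ≈ 0.0021911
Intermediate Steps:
q(C, B) = -2 + B² (q(C, B) = B² - 2 = -2 + B²)
M = -4 (M = -6 + 2 = -4)
J(v, t) = (-2 + t + t²)/(5 + v) (J(v, t) = (t + (-2 + t²))/(v + 5) = (-2 + t + t²)/(5 + v))
G(l) = 40/l (G(l) = ((-2 + 6 + 6²)/(5 - 4))/l = ((-2 + 6 + 36)/1)/l = (1*40)/l = 40/l)
G(-28)/(-652) = (40/(-28))/(-652) = (40*(-1/28))*(-1/652) = -10/7*(-1/652) = 5/2282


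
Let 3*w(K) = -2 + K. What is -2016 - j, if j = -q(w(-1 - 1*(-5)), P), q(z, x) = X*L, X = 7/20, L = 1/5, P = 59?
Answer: -201593/100 ≈ -2015.9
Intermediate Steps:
w(K) = -2/3 + K/3 (w(K) = (-2 + K)/3 = -2/3 + K/3)
L = 1/5 ≈ 0.20000
X = 7/20 (X = 7*(1/20) = 7/20 ≈ 0.35000)
q(z, x) = 7/100 (q(z, x) = (7/20)*(1/5) = 7/100)
j = -7/100 (j = -1*7/100 = -7/100 ≈ -0.070000)
-2016 - j = -2016 - 1*(-7/100) = -2016 + 7/100 = -201593/100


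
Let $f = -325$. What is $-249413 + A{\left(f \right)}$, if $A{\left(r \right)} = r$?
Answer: $-249738$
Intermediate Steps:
$-249413 + A{\left(f \right)} = -249413 - 325 = -249738$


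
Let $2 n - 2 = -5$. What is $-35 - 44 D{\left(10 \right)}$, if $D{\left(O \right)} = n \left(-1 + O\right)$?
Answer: $559$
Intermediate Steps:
$n = - \frac{3}{2}$ ($n = 1 + \frac{1}{2} \left(-5\right) = 1 - \frac{5}{2} = - \frac{3}{2} \approx -1.5$)
$D{\left(O \right)} = \frac{3}{2} - \frac{3 O}{2}$ ($D{\left(O \right)} = - \frac{3 \left(-1 + O\right)}{2} = \frac{3}{2} - \frac{3 O}{2}$)
$-35 - 44 D{\left(10 \right)} = -35 - 44 \left(\frac{3}{2} - 15\right) = -35 - -594 = -35 + 594 = 559$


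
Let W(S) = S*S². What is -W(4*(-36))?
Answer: 2985984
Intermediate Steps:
W(S) = S³
-W(4*(-36)) = -(4*(-36))³ = -1*(-144)³ = -1*(-2985984) = 2985984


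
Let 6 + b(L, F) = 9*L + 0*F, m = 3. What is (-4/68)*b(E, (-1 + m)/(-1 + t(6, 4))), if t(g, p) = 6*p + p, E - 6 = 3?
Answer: -75/17 ≈ -4.4118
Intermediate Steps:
E = 9 (E = 6 + 3 = 9)
t(g, p) = 7*p
b(L, F) = -6 + 9*L (b(L, F) = -6 + (9*L + 0*F) = -6 + (9*L + 0) = -6 + 9*L)
(-4/68)*b(E, (-1 + m)/(-1 + t(6, 4))) = (-4/68)*(-6 + 9*9) = (-4*1/68)*(-6 + 81) = -1/17*75 = -75/17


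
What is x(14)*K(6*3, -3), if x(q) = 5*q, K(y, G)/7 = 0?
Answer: 0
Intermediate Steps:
K(y, G) = 0 (K(y, G) = 7*0 = 0)
x(14)*K(6*3, -3) = (5*14)*0 = 70*0 = 0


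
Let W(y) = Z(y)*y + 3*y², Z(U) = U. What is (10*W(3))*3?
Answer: 1080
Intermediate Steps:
W(y) = 4*y² (W(y) = y*y + 3*y² = y² + 3*y² = 4*y²)
(10*W(3))*3 = (10*(4*3²))*3 = (10*(4*9))*3 = (10*36)*3 = 360*3 = 1080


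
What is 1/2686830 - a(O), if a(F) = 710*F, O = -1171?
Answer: 2233857330301/2686830 ≈ 8.3141e+5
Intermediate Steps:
1/2686830 - a(O) = 1/2686830 - 710*(-1171) = 1/2686830 - 1*(-831410) = 1/2686830 + 831410 = 2233857330301/2686830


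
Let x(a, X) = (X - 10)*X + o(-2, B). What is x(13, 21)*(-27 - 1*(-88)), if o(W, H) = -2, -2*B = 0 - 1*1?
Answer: 13969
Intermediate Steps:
B = ½ (B = -(0 - 1*1)/2 = -(0 - 1)/2 = -½*(-1) = ½ ≈ 0.50000)
x(a, X) = -2 + X*(-10 + X) (x(a, X) = (X - 10)*X - 2 = (-10 + X)*X - 2 = X*(-10 + X) - 2 = -2 + X*(-10 + X))
x(13, 21)*(-27 - 1*(-88)) = (-2 + 21² - 10*21)*(-27 - 1*(-88)) = (-2 + 441 - 210)*(-27 + 88) = 229*61 = 13969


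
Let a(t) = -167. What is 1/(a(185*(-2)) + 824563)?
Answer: 1/824396 ≈ 1.2130e-6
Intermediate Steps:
1/(a(185*(-2)) + 824563) = 1/(-167 + 824563) = 1/824396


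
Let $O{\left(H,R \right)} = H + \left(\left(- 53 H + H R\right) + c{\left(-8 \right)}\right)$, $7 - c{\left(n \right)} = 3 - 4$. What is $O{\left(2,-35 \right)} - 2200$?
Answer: $-2366$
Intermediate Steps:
$c{\left(n \right)} = 8$ ($c{\left(n \right)} = 7 - \left(3 - 4\right) = 7 - -1 = 7 + 1 = 8$)
$O{\left(H,R \right)} = 8 - 52 H + H R$ ($O{\left(H,R \right)} = H + \left(\left(- 53 H + H R\right) + 8\right) = H + \left(8 - 53 H + H R\right) = 8 - 52 H + H R$)
$O{\left(2,-35 \right)} - 2200 = \left(8 - 104 + 2 \left(-35\right)\right) - 2200 = \left(8 - 104 - 70\right) - 2200 = -166 - 2200 = -2366$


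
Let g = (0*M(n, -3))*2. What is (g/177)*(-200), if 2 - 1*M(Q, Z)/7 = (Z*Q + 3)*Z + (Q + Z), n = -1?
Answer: 0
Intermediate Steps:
M(Q, Z) = 14 - 7*Q - 7*Z - 7*Z*(3 + Q*Z) (M(Q, Z) = 14 - 7*((Z*Q + 3)*Z + (Q + Z)) = 14 - 7*((Q*Z + 3)*Z + (Q + Z)) = 14 - 7*((3 + Q*Z)*Z + (Q + Z)) = 14 - 7*(Z*(3 + Q*Z) + (Q + Z)) = 14 - 7*(Q + Z + Z*(3 + Q*Z)) = 14 + (-7*Q - 7*Z - 7*Z*(3 + Q*Z)) = 14 - 7*Q - 7*Z - 7*Z*(3 + Q*Z))
g = 0 (g = (0*(14 - 28*(-3) - 7*(-1) - 7*(-1)*(-3)**2))*2 = (0*(14 + 84 + 7 - 7*(-1)*9))*2 = (0*(14 + 84 + 7 + 63))*2 = (0*168)*2 = 0*2 = 0)
(g/177)*(-200) = (0/177)*(-200) = (0*(1/177))*(-200) = 0*(-200) = 0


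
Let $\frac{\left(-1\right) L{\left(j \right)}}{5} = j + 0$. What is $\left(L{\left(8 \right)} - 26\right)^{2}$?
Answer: $4356$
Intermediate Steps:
$L{\left(j \right)} = - 5 j$ ($L{\left(j \right)} = - 5 \left(j + 0\right) = - 5 j$)
$\left(L{\left(8 \right)} - 26\right)^{2} = \left(\left(-5\right) 8 - 26\right)^{2} = \left(-40 - 26\right)^{2} = \left(-66\right)^{2} = 4356$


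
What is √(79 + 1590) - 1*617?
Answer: -617 + √1669 ≈ -576.15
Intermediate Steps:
√(79 + 1590) - 1*617 = √1669 - 617 = -617 + √1669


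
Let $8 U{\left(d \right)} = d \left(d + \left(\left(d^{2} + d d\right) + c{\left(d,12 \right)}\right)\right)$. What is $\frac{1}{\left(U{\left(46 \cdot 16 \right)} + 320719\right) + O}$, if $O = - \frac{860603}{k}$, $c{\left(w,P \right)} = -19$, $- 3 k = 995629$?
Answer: $\frac{995629}{99621392798672} \approx 9.9941 \cdot 10^{-9}$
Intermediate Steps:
$k = - \frac{995629}{3}$ ($k = \left(- \frac{1}{3}\right) 995629 = - \frac{995629}{3} \approx -3.3188 \cdot 10^{5}$)
$U{\left(d \right)} = \frac{d \left(-19 + d + 2 d^{2}\right)}{8}$ ($U{\left(d \right)} = \frac{d \left(d - \left(19 - d^{2} - d d\right)\right)}{8} = \frac{d \left(d + \left(\left(d^{2} + d^{2}\right) - 19\right)\right)}{8} = \frac{d \left(d + \left(2 d^{2} - 19\right)\right)}{8} = \frac{d \left(d + \left(-19 + 2 d^{2}\right)\right)}{8} = \frac{d \left(-19 + d + 2 d^{2}\right)}{8}$)
$O = \frac{2581809}{995629}$ ($O = - \frac{860603}{- \frac{995629}{3}} = \left(-860603\right) \left(- \frac{3}{995629}\right) = \frac{2581809}{995629} \approx 2.5931$)
$\frac{1}{\left(U{\left(46 \cdot 16 \right)} + 320719\right) + O} = \frac{1}{\left(\frac{46 \cdot 16 \left(-19 + 46 \cdot 16 + 2 \left(46 \cdot 16\right)^{2}\right)}{8} + 320719\right) + \frac{2581809}{995629}} = \frac{1}{\left(\frac{1}{8} \cdot 736 \left(-19 + 736 + 2 \cdot 736^{2}\right) + 320719\right) + \frac{2581809}{995629}} = \frac{1}{\left(\frac{1}{8} \cdot 736 \left(-19 + 736 + 2 \cdot 541696\right) + 320719\right) + \frac{2581809}{995629}} = \frac{1}{\left(\frac{1}{8} \cdot 736 \left(-19 + 736 + 1083392\right) + 320719\right) + \frac{2581809}{995629}} = \frac{1}{\left(\frac{1}{8} \cdot 736 \cdot 1084109 + 320719\right) + \frac{2581809}{995629}} = \frac{1}{\left(99738028 + 320719\right) + \frac{2581809}{995629}} = \frac{1}{100058747 + \frac{2581809}{995629}} = \frac{1}{\frac{99621392798672}{995629}} = \frac{995629}{99621392798672}$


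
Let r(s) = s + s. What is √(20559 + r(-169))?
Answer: √20221 ≈ 142.20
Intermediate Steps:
r(s) = 2*s
√(20559 + r(-169)) = √(20559 + 2*(-169)) = √(20559 - 338) = √20221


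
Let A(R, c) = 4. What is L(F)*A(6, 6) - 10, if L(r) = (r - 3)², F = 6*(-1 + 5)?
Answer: 1754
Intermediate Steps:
F = 24 (F = 6*4 = 24)
L(r) = (-3 + r)²
L(F)*A(6, 6) - 10 = (-3 + 24)²*4 - 10 = 21²*4 - 10 = 441*4 - 10 = 1764 - 10 = 1754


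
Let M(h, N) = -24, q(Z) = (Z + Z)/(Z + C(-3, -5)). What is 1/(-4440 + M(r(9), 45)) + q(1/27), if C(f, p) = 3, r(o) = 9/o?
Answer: 4423/183024 ≈ 0.024166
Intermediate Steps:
q(Z) = 2*Z/(3 + Z) (q(Z) = (Z + Z)/(Z + 3) = (2*Z)/(3 + Z) = 2*Z/(3 + Z))
1/(-4440 + M(r(9), 45)) + q(1/27) = 1/(-4440 - 24) + 2/(27*(3 + 1/27)) = 1/(-4464) + 2*(1/27)/(3 + 1/27) = -1/4464 + 2*(1/27)/(82/27) = -1/4464 + 2*(1/27)*(27/82) = -1/4464 + 1/41 = 4423/183024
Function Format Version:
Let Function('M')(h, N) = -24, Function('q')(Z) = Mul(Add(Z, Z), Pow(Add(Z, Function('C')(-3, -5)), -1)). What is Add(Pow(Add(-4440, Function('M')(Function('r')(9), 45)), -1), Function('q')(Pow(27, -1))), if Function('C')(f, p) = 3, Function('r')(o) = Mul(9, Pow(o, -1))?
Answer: Rational(4423, 183024) ≈ 0.024166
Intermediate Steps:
Function('q')(Z) = Mul(2, Z, Pow(Add(3, Z), -1)) (Function('q')(Z) = Mul(Add(Z, Z), Pow(Add(Z, 3), -1)) = Mul(Mul(2, Z), Pow(Add(3, Z), -1)) = Mul(2, Z, Pow(Add(3, Z), -1)))
Add(Pow(Add(-4440, Function('M')(Function('r')(9), 45)), -1), Function('q')(Pow(27, -1))) = Add(Pow(Add(-4440, -24), -1), Mul(2, Pow(27, -1), Pow(Add(3, Pow(27, -1)), -1))) = Add(Pow(-4464, -1), Mul(2, Rational(1, 27), Pow(Add(3, Rational(1, 27)), -1))) = Add(Rational(-1, 4464), Mul(2, Rational(1, 27), Pow(Rational(82, 27), -1))) = Add(Rational(-1, 4464), Mul(2, Rational(1, 27), Rational(27, 82))) = Add(Rational(-1, 4464), Rational(1, 41)) = Rational(4423, 183024)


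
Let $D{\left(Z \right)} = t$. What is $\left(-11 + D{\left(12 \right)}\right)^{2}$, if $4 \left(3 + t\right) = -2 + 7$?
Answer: $\frac{2601}{16} \approx 162.56$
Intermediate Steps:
$t = - \frac{7}{4}$ ($t = -3 + \frac{-2 + 7}{4} = -3 + \frac{1}{4} \cdot 5 = -3 + \frac{5}{4} = - \frac{7}{4} \approx -1.75$)
$D{\left(Z \right)} = - \frac{7}{4}$
$\left(-11 + D{\left(12 \right)}\right)^{2} = \left(-11 - \frac{7}{4}\right)^{2} = \left(- \frac{51}{4}\right)^{2} = \frac{2601}{16}$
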